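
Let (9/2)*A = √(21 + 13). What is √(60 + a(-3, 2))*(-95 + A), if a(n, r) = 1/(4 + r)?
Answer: -1805*√6/6 + 38*√51/27 ≈ -726.84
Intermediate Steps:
A = 2*√34/9 (A = 2*√(21 + 13)/9 = 2*√34/9 ≈ 1.2958)
√(60 + a(-3, 2))*(-95 + A) = √(60 + 1/(4 + 2))*(-95 + 2*√34/9) = √(60 + 1/6)*(-95 + 2*√34/9) = √(60 + ⅙)*(-95 + 2*√34/9) = √(361/6)*(-95 + 2*√34/9) = (19*√6/6)*(-95 + 2*√34/9) = 19*√6*(-95 + 2*√34/9)/6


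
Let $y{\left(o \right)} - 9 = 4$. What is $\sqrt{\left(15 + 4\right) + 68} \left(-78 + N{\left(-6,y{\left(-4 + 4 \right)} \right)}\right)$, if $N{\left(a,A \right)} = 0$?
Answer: $- 78 \sqrt{87} \approx -727.54$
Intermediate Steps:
$y{\left(o \right)} = 13$ ($y{\left(o \right)} = 9 + 4 = 13$)
$\sqrt{\left(15 + 4\right) + 68} \left(-78 + N{\left(-6,y{\left(-4 + 4 \right)} \right)}\right) = \sqrt{\left(15 + 4\right) + 68} \left(-78 + 0\right) = \sqrt{19 + 68} \left(-78\right) = \sqrt{87} \left(-78\right) = - 78 \sqrt{87}$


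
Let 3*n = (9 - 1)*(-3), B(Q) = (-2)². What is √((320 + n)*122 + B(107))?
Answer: 2*√9517 ≈ 195.11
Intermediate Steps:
B(Q) = 4
n = -8 (n = ((9 - 1)*(-3))/3 = (8*(-3))/3 = (⅓)*(-24) = -8)
√((320 + n)*122 + B(107)) = √((320 - 8)*122 + 4) = √(312*122 + 4) = √(38064 + 4) = √38068 = 2*√9517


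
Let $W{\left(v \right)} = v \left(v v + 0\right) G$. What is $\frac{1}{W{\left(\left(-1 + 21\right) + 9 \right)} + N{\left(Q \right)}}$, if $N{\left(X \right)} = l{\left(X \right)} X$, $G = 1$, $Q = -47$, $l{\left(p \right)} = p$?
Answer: $\frac{1}{26598} \approx 3.7597 \cdot 10^{-5}$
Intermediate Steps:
$N{\left(X \right)} = X^{2}$ ($N{\left(X \right)} = X X = X^{2}$)
$W{\left(v \right)} = v^{3}$ ($W{\left(v \right)} = v \left(v v + 0\right) 1 = v \left(v^{2} + 0\right) 1 = v v^{2} \cdot 1 = v^{3} \cdot 1 = v^{3}$)
$\frac{1}{W{\left(\left(-1 + 21\right) + 9 \right)} + N{\left(Q \right)}} = \frac{1}{\left(\left(-1 + 21\right) + 9\right)^{3} + \left(-47\right)^{2}} = \frac{1}{\left(20 + 9\right)^{3} + 2209} = \frac{1}{29^{3} + 2209} = \frac{1}{24389 + 2209} = \frac{1}{26598}$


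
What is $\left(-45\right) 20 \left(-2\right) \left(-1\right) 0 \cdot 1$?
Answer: $0$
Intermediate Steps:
$\left(-45\right) 20 \left(-2\right) \left(-1\right) 0 \cdot 1 = - 900 \cdot 2 \cdot 0 = \left(-900\right) 0 = 0$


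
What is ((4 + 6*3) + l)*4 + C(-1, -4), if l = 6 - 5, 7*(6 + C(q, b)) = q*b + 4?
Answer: 610/7 ≈ 87.143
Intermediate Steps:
C(q, b) = -38/7 + b*q/7 (C(q, b) = -6 + (q*b + 4)/7 = -6 + (b*q + 4)/7 = -6 + (4 + b*q)/7 = -6 + (4/7 + b*q/7) = -38/7 + b*q/7)
l = 1
((4 + 6*3) + l)*4 + C(-1, -4) = ((4 + 6*3) + 1)*4 + (-38/7 + (⅐)*(-4)*(-1)) = ((4 + 18) + 1)*4 + (-38/7 + 4/7) = (22 + 1)*4 - 34/7 = 23*4 - 34/7 = 92 - 34/7 = 610/7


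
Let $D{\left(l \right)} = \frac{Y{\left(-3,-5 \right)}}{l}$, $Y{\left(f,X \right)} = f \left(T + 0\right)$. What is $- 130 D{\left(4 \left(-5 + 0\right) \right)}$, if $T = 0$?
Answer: $0$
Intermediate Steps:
$Y{\left(f,X \right)} = 0$ ($Y{\left(f,X \right)} = f \left(0 + 0\right) = f 0 = 0$)
$D{\left(l \right)} = 0$ ($D{\left(l \right)} = \frac{0}{l} = 0$)
$- 130 D{\left(4 \left(-5 + 0\right) \right)} = \left(-130\right) 0 = 0$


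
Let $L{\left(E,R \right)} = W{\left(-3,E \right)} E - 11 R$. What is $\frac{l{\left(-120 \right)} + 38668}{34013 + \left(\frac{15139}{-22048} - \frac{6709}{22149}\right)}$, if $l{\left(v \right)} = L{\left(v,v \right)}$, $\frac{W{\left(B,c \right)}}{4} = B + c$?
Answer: $\frac{48359447600256}{16609464369233} \approx 2.9116$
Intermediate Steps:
$W{\left(B,c \right)} = 4 B + 4 c$ ($W{\left(B,c \right)} = 4 \left(B + c\right) = 4 B + 4 c$)
$L{\left(E,R \right)} = - 11 R + E \left(-12 + 4 E\right)$ ($L{\left(E,R \right)} = \left(4 \left(-3\right) + 4 E\right) E - 11 R = \left(-12 + 4 E\right) E - 11 R = E \left(-12 + 4 E\right) - 11 R = - 11 R + E \left(-12 + 4 E\right)$)
$l{\left(v \right)} = - 11 v + 4 v \left(-3 + v\right)$
$\frac{l{\left(-120 \right)} + 38668}{34013 + \left(\frac{15139}{-22048} - \frac{6709}{22149}\right)} = \frac{- 120 \left(-23 + 4 \left(-120\right)\right) + 38668}{34013 + \left(\frac{15139}{-22048} - \frac{6709}{22149}\right)} = \frac{- 120 \left(-23 - 480\right) + 38668}{34013 + \left(15139 \left(- \frac{1}{22048}\right) - \frac{6709}{22149}\right)} = \frac{\left(-120\right) \left(-503\right) + 38668}{34013 - \frac{483233743}{488341152}} = \frac{60360 + 38668}{34013 - \frac{483233743}{488341152}} = \frac{99028}{\frac{16609464369233}{488341152}} = 99028 \cdot \frac{488341152}{16609464369233} = \frac{48359447600256}{16609464369233}$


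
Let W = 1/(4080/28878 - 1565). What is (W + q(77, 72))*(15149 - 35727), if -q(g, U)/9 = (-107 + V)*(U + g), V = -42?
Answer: -30967717933905416/7531665 ≈ -4.1117e+9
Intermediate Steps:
q(g, U) = 1341*U + 1341*g (q(g, U) = -9*(-107 - 42)*(U + g) = -(-1341)*(U + g) = -9*(-149*U - 149*g) = 1341*U + 1341*g)
W = -4813/7531665 (W = 1/(4080*(1/28878) - 1565) = 1/(680/4813 - 1565) = 1/(-7531665/4813) = -4813/7531665 ≈ -0.00063904)
(W + q(77, 72))*(15149 - 35727) = (-4813/7531665 + (1341*72 + 1341*77))*(15149 - 35727) = (-4813/7531665 + (96552 + 103257))*(-20578) = (-4813/7531665 + 199809)*(-20578) = (1504894447172/7531665)*(-20578) = -30967717933905416/7531665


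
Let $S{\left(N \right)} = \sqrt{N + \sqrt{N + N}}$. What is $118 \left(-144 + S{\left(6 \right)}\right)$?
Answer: $-16992 + 118 \sqrt{6 + 2 \sqrt{3}} \approx -16629.0$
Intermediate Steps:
$S{\left(N \right)} = \sqrt{N + \sqrt{2} \sqrt{N}}$ ($S{\left(N \right)} = \sqrt{N + \sqrt{2 N}} = \sqrt{N + \sqrt{2} \sqrt{N}}$)
$118 \left(-144 + S{\left(6 \right)}\right) = 118 \left(-144 + \sqrt{6 + \sqrt{2} \sqrt{6}}\right) = 118 \left(-144 + \sqrt{6 + 2 \sqrt{3}}\right) = -16992 + 118 \sqrt{6 + 2 \sqrt{3}}$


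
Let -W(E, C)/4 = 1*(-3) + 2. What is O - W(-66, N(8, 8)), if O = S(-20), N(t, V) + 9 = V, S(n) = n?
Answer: -24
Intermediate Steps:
N(t, V) = -9 + V
W(E, C) = 4 (W(E, C) = -4*(1*(-3) + 2) = -4*(-3 + 2) = -4*(-1) = 4)
O = -20
O - W(-66, N(8, 8)) = -20 - 1*4 = -20 - 4 = -24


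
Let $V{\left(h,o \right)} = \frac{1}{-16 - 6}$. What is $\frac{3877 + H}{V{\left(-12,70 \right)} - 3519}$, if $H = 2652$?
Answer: $- \frac{143638}{77419} \approx -1.8553$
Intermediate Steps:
$V{\left(h,o \right)} = - \frac{1}{22}$ ($V{\left(h,o \right)} = \frac{1}{-22} = - \frac{1}{22}$)
$\frac{3877 + H}{V{\left(-12,70 \right)} - 3519} = \frac{3877 + 2652}{- \frac{1}{22} - 3519} = \frac{6529}{- \frac{77419}{22}} = 6529 \left(- \frac{22}{77419}\right) = - \frac{143638}{77419}$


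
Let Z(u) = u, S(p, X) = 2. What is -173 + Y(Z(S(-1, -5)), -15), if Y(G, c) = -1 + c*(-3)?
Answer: -129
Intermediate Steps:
Y(G, c) = -1 - 3*c
-173 + Y(Z(S(-1, -5)), -15) = -173 + (-1 - 3*(-15)) = -173 + (-1 + 45) = -173 + 44 = -129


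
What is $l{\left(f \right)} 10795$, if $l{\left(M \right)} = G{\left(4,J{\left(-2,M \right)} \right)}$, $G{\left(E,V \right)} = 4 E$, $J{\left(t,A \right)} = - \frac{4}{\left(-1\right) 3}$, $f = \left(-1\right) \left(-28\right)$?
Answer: $172720$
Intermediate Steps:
$f = 28$
$J{\left(t,A \right)} = \frac{4}{3}$ ($J{\left(t,A \right)} = - \frac{4}{-3} = \left(-4\right) \left(- \frac{1}{3}\right) = \frac{4}{3}$)
$l{\left(M \right)} = 16$ ($l{\left(M \right)} = 4 \cdot 4 = 16$)
$l{\left(f \right)} 10795 = 16 \cdot 10795 = 172720$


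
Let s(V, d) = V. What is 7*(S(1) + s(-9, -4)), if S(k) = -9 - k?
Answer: -133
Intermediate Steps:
7*(S(1) + s(-9, -4)) = 7*((-9 - 1*1) - 9) = 7*((-9 - 1) - 9) = 7*(-10 - 9) = 7*(-19) = -133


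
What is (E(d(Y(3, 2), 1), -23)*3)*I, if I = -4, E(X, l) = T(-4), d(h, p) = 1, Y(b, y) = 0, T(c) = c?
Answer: 48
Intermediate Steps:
E(X, l) = -4
(E(d(Y(3, 2), 1), -23)*3)*I = -4*3*(-4) = -12*(-4) = 48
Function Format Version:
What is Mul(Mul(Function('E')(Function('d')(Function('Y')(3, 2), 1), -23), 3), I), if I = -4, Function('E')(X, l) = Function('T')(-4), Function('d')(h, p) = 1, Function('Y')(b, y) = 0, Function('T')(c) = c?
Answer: 48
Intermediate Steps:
Function('E')(X, l) = -4
Mul(Mul(Function('E')(Function('d')(Function('Y')(3, 2), 1), -23), 3), I) = Mul(Mul(-4, 3), -4) = Mul(-12, -4) = 48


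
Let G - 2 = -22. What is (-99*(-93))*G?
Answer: -184140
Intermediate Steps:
G = -20 (G = 2 - 22 = -20)
(-99*(-93))*G = -99*(-93)*(-20) = 9207*(-20) = -184140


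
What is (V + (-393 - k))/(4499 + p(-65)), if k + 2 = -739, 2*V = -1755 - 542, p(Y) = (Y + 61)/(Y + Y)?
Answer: -104065/584874 ≈ -0.17793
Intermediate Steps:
p(Y) = (61 + Y)/(2*Y) (p(Y) = (61 + Y)/((2*Y)) = (61 + Y)*(1/(2*Y)) = (61 + Y)/(2*Y))
V = -2297/2 (V = (-1755 - 542)/2 = (1/2)*(-2297) = -2297/2 ≈ -1148.5)
k = -741 (k = -2 - 739 = -741)
(V + (-393 - k))/(4499 + p(-65)) = (-2297/2 + (-393 - 1*(-741)))/(4499 + (1/2)*(61 - 65)/(-65)) = (-2297/2 + (-393 + 741))/(4499 + (1/2)*(-1/65)*(-4)) = (-2297/2 + 348)/(4499 + 2/65) = -1601/(2*292437/65) = -1601/2*65/292437 = -104065/584874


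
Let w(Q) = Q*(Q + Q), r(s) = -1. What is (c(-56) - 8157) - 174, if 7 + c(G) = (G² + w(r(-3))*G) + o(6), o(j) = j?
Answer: -5308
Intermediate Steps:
w(Q) = 2*Q² (w(Q) = Q*(2*Q) = 2*Q²)
c(G) = -1 + G² + 2*G (c(G) = -7 + ((G² + (2*(-1)²)*G) + 6) = -7 + ((G² + (2*1)*G) + 6) = -7 + ((G² + 2*G) + 6) = -7 + (6 + G² + 2*G) = -1 + G² + 2*G)
(c(-56) - 8157) - 174 = ((-1 + (-56)² + 2*(-56)) - 8157) - 174 = ((-1 + 3136 - 112) - 8157) - 174 = (3023 - 8157) - 174 = -5134 - 174 = -5308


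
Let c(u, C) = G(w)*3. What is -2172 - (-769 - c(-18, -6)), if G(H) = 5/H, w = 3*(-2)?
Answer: -2811/2 ≈ -1405.5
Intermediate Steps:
w = -6
c(u, C) = -5/2 (c(u, C) = (5/(-6))*3 = (5*(-⅙))*3 = -⅚*3 = -5/2)
-2172 - (-769 - c(-18, -6)) = -2172 - (-769 - 1*(-5/2)) = -2172 - (-769 + 5/2) = -2172 - 1*(-1533/2) = -2172 + 1533/2 = -2811/2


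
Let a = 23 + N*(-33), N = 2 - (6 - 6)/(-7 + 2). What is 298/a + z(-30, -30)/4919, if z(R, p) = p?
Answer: -1467152/211517 ≈ -6.9363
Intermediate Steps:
N = 2 (N = 2 - 0/(-5) = 2 - 0*(-1)/5 = 2 - 1*0 = 2 + 0 = 2)
a = -43 (a = 23 + 2*(-33) = 23 - 66 = -43)
298/a + z(-30, -30)/4919 = 298/(-43) - 30/4919 = 298*(-1/43) - 30*1/4919 = -298/43 - 30/4919 = -1467152/211517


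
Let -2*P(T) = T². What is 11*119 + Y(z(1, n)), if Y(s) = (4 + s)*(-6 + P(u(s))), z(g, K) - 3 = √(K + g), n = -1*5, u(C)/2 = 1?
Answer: 1253 - 16*I ≈ 1253.0 - 16.0*I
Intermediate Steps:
u(C) = 2 (u(C) = 2*1 = 2)
P(T) = -T²/2
n = -5
z(g, K) = 3 + √(K + g)
Y(s) = -32 - 8*s (Y(s) = (4 + s)*(-6 - ½*2²) = (4 + s)*(-6 - ½*4) = (4 + s)*(-6 - 2) = (4 + s)*(-8) = -32 - 8*s)
11*119 + Y(z(1, n)) = 11*119 + (-32 - 8*(3 + √(-5 + 1))) = 1309 + (-32 - 8*(3 + √(-4))) = 1309 + (-32 - 8*(3 + 2*I)) = 1309 + (-32 + (-24 - 16*I)) = 1309 + (-56 - 16*I) = 1253 - 16*I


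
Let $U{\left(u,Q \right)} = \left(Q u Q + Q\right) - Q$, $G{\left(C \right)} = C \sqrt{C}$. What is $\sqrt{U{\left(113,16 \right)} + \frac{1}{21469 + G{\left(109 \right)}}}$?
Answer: $\frac{\sqrt{621055233 + 3153152 \sqrt{109}}}{\sqrt{21469 + 109 \sqrt{109}}} \approx 170.08$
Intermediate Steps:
$G{\left(C \right)} = C^{\frac{3}{2}}$
$U{\left(u,Q \right)} = u Q^{2}$ ($U{\left(u,Q \right)} = \left(u Q^{2} + Q\right) - Q = \left(Q + u Q^{2}\right) - Q = u Q^{2}$)
$\sqrt{U{\left(113,16 \right)} + \frac{1}{21469 + G{\left(109 \right)}}} = \sqrt{113 \cdot 16^{2} + \frac{1}{21469 + 109^{\frac{3}{2}}}} = \sqrt{113 \cdot 256 + \frac{1}{21469 + 109 \sqrt{109}}} = \sqrt{28928 + \frac{1}{21469 + 109 \sqrt{109}}}$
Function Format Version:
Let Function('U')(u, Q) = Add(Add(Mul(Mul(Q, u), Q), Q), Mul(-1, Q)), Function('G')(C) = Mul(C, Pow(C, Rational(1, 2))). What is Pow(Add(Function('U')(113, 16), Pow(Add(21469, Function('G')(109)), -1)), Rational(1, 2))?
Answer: Mul(Pow(Add(21469, Mul(109, Pow(109, Rational(1, 2)))), Rational(-1, 2)), Pow(Add(621055233, Mul(3153152, Pow(109, Rational(1, 2)))), Rational(1, 2))) ≈ 170.08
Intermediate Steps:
Function('G')(C) = Pow(C, Rational(3, 2))
Function('U')(u, Q) = Mul(u, Pow(Q, 2)) (Function('U')(u, Q) = Add(Add(Mul(u, Pow(Q, 2)), Q), Mul(-1, Q)) = Add(Add(Q, Mul(u, Pow(Q, 2))), Mul(-1, Q)) = Mul(u, Pow(Q, 2)))
Pow(Add(Function('U')(113, 16), Pow(Add(21469, Function('G')(109)), -1)), Rational(1, 2)) = Pow(Add(Mul(113, Pow(16, 2)), Pow(Add(21469, Pow(109, Rational(3, 2))), -1)), Rational(1, 2)) = Pow(Add(Mul(113, 256), Pow(Add(21469, Mul(109, Pow(109, Rational(1, 2)))), -1)), Rational(1, 2)) = Pow(Add(28928, Pow(Add(21469, Mul(109, Pow(109, Rational(1, 2)))), -1)), Rational(1, 2))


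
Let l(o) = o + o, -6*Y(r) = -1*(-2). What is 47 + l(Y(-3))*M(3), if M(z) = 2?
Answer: 137/3 ≈ 45.667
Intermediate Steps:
Y(r) = -1/3 (Y(r) = -(-1)*(-2)/6 = -1/6*2 = -1/3)
l(o) = 2*o
47 + l(Y(-3))*M(3) = 47 + (2*(-1/3))*2 = 47 - 2/3*2 = 47 - 4/3 = 137/3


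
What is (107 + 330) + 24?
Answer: 461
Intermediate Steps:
(107 + 330) + 24 = 437 + 24 = 461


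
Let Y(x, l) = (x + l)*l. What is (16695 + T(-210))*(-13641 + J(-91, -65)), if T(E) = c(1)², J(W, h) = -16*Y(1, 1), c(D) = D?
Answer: -228284408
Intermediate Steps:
Y(x, l) = l*(l + x) (Y(x, l) = (l + x)*l = l*(l + x))
J(W, h) = -32 (J(W, h) = -16*(1 + 1) = -16*2 = -32)
T(E) = 1 (T(E) = 1² = 1)
(16695 + T(-210))*(-13641 + J(-91, -65)) = (16695 + 1)*(-13641 - 32) = 16696*(-13673) = -228284408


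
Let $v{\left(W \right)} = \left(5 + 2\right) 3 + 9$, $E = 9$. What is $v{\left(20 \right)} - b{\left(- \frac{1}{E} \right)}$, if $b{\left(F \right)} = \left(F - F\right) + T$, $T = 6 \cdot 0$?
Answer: $30$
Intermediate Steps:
$T = 0$
$v{\left(W \right)} = 30$ ($v{\left(W \right)} = 7 \cdot 3 + 9 = 21 + 9 = 30$)
$b{\left(F \right)} = 0$ ($b{\left(F \right)} = \left(F - F\right) + 0 = 0 + 0 = 0$)
$v{\left(20 \right)} - b{\left(- \frac{1}{E} \right)} = 30 - 0 = 30 + 0 = 30$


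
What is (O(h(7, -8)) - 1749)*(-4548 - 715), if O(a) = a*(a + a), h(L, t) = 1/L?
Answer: 451033837/49 ≈ 9.2048e+6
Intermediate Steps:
O(a) = 2*a**2 (O(a) = a*(2*a) = 2*a**2)
(O(h(7, -8)) - 1749)*(-4548 - 715) = (2*(1/7)**2 - 1749)*(-4548 - 715) = (2*(1/7)**2 - 1749)*(-5263) = (2*(1/49) - 1749)*(-5263) = (2/49 - 1749)*(-5263) = -85699/49*(-5263) = 451033837/49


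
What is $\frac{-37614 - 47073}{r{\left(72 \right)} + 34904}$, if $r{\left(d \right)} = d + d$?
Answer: $- \frac{84687}{35048} \approx -2.4163$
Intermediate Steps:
$r{\left(d \right)} = 2 d$
$\frac{-37614 - 47073}{r{\left(72 \right)} + 34904} = \frac{-37614 - 47073}{2 \cdot 72 + 34904} = - \frac{84687}{144 + 34904} = - \frac{84687}{35048}$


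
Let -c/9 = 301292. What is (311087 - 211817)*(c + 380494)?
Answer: -231411672180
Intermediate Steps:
c = -2711628 (c = -9*301292 = -2711628)
(311087 - 211817)*(c + 380494) = (311087 - 211817)*(-2711628 + 380494) = 99270*(-2331134) = -231411672180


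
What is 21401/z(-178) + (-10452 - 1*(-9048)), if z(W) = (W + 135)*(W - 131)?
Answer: -18633547/13287 ≈ -1402.4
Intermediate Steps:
z(W) = (-131 + W)*(135 + W) (z(W) = (135 + W)*(-131 + W) = (-131 + W)*(135 + W))
21401/z(-178) + (-10452 - 1*(-9048)) = 21401/(-17685 + (-178)² + 4*(-178)) + (-10452 - 1*(-9048)) = 21401/(-17685 + 31684 - 712) + (-10452 + 9048) = 21401/13287 - 1404 = -18633547/13287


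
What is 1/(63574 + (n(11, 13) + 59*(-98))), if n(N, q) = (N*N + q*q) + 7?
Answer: 1/58089 ≈ 1.7215e-5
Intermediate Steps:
n(N, q) = 7 + N² + q² (n(N, q) = (N² + q²) + 7 = 7 + N² + q²)
1/(63574 + (n(11, 13) + 59*(-98))) = 1/(63574 + ((7 + 11² + 13²) + 59*(-98))) = 1/(63574 + ((7 + 121 + 169) - 5782)) = 1/(63574 + (297 - 5782)) = 1/(63574 - 5485) = 1/58089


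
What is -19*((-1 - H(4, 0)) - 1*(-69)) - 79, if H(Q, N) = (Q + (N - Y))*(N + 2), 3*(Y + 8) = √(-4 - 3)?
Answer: -915 - 38*I*√7/3 ≈ -915.0 - 33.513*I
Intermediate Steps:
Y = -8 + I*√7/3 (Y = -8 + √(-4 - 3)/3 = -8 + √(-7)/3 = -8 + (I*√7)/3 = -8 + I*√7/3 ≈ -8.0 + 0.88192*I)
H(Q, N) = (2 + N)*(8 + N + Q - I*√7/3) (H(Q, N) = (Q + (N - (-8 + I*√7/3)))*(N + 2) = (Q + (N + (8 - I*√7/3)))*(2 + N) = (Q + (8 + N - I*√7/3))*(2 + N) = (8 + N + Q - I*√7/3)*(2 + N) = (2 + N)*(8 + N + Q - I*√7/3))
-19*((-1 - H(4, 0)) - 1*(-69)) - 79 = -19*((-1 - (16 + 0² + 2*4 + 10*0 + 0*4 - 2*I*√7/3 - ⅓*I*0*√7)) - 1*(-69)) - 79 = -19*((-1 - (16 + 0 + 8 + 0 + 0 - 2*I*√7/3 + 0)) + 69) - 79 = -19*((-1 - (24 - 2*I*√7/3)) + 69) - 79 = -19*((-1 + (-24 + 2*I*√7/3)) + 69) - 79 = -19*((-25 + 2*I*√7/3) + 69) - 79 = -19*(44 + 2*I*√7/3) - 79 = (-836 - 38*I*√7/3) - 79 = -915 - 38*I*√7/3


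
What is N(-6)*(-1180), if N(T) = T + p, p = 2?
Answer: 4720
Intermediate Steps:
N(T) = 2 + T (N(T) = T + 2 = 2 + T)
N(-6)*(-1180) = (2 - 6)*(-1180) = -4*(-1180) = 4720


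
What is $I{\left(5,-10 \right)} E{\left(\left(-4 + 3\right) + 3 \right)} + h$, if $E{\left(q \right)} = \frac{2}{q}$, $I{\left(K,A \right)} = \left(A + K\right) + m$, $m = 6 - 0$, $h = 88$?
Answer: $89$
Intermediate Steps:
$m = 6$ ($m = 6 + 0 = 6$)
$I{\left(K,A \right)} = 6 + A + K$ ($I{\left(K,A \right)} = \left(A + K\right) + 6 = 6 + A + K$)
$I{\left(5,-10 \right)} E{\left(\left(-4 + 3\right) + 3 \right)} + h = \left(6 - 10 + 5\right) \frac{2}{\left(-4 + 3\right) + 3} + 88 = 1 \frac{2}{-1 + 3} + 88 = 1 \cdot \frac{2}{2} + 88 = 1 \cdot 2 \cdot \frac{1}{2} + 88 = 1 \cdot 1 + 88 = 1 + 88 = 89$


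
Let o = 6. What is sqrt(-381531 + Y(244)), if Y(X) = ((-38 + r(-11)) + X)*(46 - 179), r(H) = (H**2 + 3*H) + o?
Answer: I*sqrt(421431) ≈ 649.18*I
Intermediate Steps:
r(H) = 6 + H**2 + 3*H (r(H) = (H**2 + 3*H) + 6 = 6 + H**2 + 3*H)
Y(X) = -7448 - 133*X (Y(X) = ((-38 + (6 + (-11)**2 + 3*(-11))) + X)*(46 - 179) = ((-38 + (6 + 121 - 33)) + X)*(-133) = ((-38 + 94) + X)*(-133) = (56 + X)*(-133) = -7448 - 133*X)
sqrt(-381531 + Y(244)) = sqrt(-381531 + (-7448 - 133*244)) = sqrt(-381531 + (-7448 - 32452)) = sqrt(-381531 - 39900) = sqrt(-421431) = I*sqrt(421431)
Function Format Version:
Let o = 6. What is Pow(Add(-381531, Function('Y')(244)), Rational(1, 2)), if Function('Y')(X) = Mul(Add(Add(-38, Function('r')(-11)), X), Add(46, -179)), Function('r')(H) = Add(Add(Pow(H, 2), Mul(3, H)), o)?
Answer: Mul(I, Pow(421431, Rational(1, 2))) ≈ Mul(649.18, I)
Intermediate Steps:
Function('r')(H) = Add(6, Pow(H, 2), Mul(3, H)) (Function('r')(H) = Add(Add(Pow(H, 2), Mul(3, H)), 6) = Add(6, Pow(H, 2), Mul(3, H)))
Function('Y')(X) = Add(-7448, Mul(-133, X)) (Function('Y')(X) = Mul(Add(Add(-38, Add(6, Pow(-11, 2), Mul(3, -11))), X), Add(46, -179)) = Mul(Add(Add(-38, Add(6, 121, -33)), X), -133) = Mul(Add(Add(-38, 94), X), -133) = Mul(Add(56, X), -133) = Add(-7448, Mul(-133, X)))
Pow(Add(-381531, Function('Y')(244)), Rational(1, 2)) = Pow(Add(-381531, Add(-7448, Mul(-133, 244))), Rational(1, 2)) = Pow(Add(-381531, Add(-7448, -32452)), Rational(1, 2)) = Pow(Add(-381531, -39900), Rational(1, 2)) = Pow(-421431, Rational(1, 2)) = Mul(I, Pow(421431, Rational(1, 2)))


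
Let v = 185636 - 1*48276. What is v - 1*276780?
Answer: -139420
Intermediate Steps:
v = 137360 (v = 185636 - 48276 = 137360)
v - 1*276780 = 137360 - 1*276780 = 137360 - 276780 = -139420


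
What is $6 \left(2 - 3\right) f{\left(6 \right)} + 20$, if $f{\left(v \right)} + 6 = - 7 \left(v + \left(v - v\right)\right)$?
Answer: $308$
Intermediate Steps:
$f{\left(v \right)} = -6 - 7 v$ ($f{\left(v \right)} = -6 - 7 \left(v + \left(v - v\right)\right) = -6 - 7 \left(v + 0\right) = -6 - 7 v$)
$6 \left(2 - 3\right) f{\left(6 \right)} + 20 = 6 \left(2 - 3\right) \left(-6 - 42\right) + 20 = 6 \left(-1\right) \left(-6 - 42\right) + 20 = \left(-6\right) \left(-48\right) + 20 = 288 + 20 = 308$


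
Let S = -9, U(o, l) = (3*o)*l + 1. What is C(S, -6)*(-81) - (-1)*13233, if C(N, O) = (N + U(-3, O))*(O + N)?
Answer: 69123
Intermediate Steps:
U(o, l) = 1 + 3*l*o (U(o, l) = 3*l*o + 1 = 1 + 3*l*o)
C(N, O) = (N + O)*(1 + N - 9*O) (C(N, O) = (N + (1 + 3*O*(-3)))*(O + N) = (N + (1 - 9*O))*(N + O) = (1 + N - 9*O)*(N + O) = (N + O)*(1 + N - 9*O))
C(S, -6)*(-81) - (-1)*13233 = (-9 - 6 + (-9)² - 9*(-6)² - 8*(-9)*(-6))*(-81) - (-1)*13233 = (-9 - 6 + 81 - 9*36 - 432)*(-81) - 1*(-13233) = (-9 - 6 + 81 - 324 - 432)*(-81) + 13233 = -690*(-81) + 13233 = 55890 + 13233 = 69123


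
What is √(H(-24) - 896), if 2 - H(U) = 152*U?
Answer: 9*√34 ≈ 52.479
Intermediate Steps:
H(U) = 2 - 152*U
√(H(-24) - 896) = √((2 - 152*(-24)) - 896) = √((2 + 3648) - 896) = √(3650 - 896) = √2754 = 9*√34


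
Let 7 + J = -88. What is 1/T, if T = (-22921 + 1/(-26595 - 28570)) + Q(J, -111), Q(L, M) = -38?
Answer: -55165/1266533236 ≈ -4.3556e-5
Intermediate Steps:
J = -95 (J = -7 - 88 = -95)
T = -1266533236/55165 (T = (-22921 + 1/(-26595 - 28570)) - 38 = (-22921 + 1/(-55165)) - 38 = (-22921 - 1/55165) - 38 = -1264436966/55165 - 38 = -1266533236/55165 ≈ -22959.)
1/T = 1/(-1266533236/55165) = -55165/1266533236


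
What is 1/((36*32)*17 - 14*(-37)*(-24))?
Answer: 1/7152 ≈ 0.00013982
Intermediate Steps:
1/((36*32)*17 - 14*(-37)*(-24)) = 1/(1152*17 + 518*(-24)) = 1/(19584 - 12432) = 1/7152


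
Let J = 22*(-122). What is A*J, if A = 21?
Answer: -56364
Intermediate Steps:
J = -2684
A*J = 21*(-2684) = -56364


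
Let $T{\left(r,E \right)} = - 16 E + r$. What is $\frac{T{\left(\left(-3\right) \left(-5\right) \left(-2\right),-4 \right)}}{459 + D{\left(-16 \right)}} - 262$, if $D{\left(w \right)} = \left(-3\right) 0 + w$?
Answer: $- \frac{116032}{443} \approx -261.92$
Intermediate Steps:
$T{\left(r,E \right)} = r - 16 E$
$D{\left(w \right)} = w$ ($D{\left(w \right)} = 0 + w = w$)
$\frac{T{\left(\left(-3\right) \left(-5\right) \left(-2\right),-4 \right)}}{459 + D{\left(-16 \right)}} - 262 = \frac{\left(-3\right) \left(-5\right) \left(-2\right) - -64}{459 - 16} - 262 = \frac{15 \left(-2\right) + 64}{443} - 262 = \left(-30 + 64\right) \frac{1}{443} - 262 = 34 \cdot \frac{1}{443} - 262 = \frac{34}{443} - 262 = - \frac{116032}{443}$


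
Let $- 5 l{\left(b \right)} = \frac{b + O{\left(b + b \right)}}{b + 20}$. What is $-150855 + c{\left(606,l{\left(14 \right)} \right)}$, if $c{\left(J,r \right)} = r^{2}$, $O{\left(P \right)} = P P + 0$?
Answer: $- \frac{1089768174}{7225} \approx -1.5083 \cdot 10^{5}$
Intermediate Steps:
$O{\left(P \right)} = P^{2}$ ($O{\left(P \right)} = P^{2} + 0 = P^{2}$)
$l{\left(b \right)} = - \frac{b + 4 b^{2}}{5 \left(20 + b\right)}$ ($l{\left(b \right)} = - \frac{\left(b + \left(b + b\right)^{2}\right) \frac{1}{b + 20}}{5} = - \frac{\left(b + \left(2 b\right)^{2}\right) \frac{1}{20 + b}}{5} = - \frac{\left(b + 4 b^{2}\right) \frac{1}{20 + b}}{5} = - \frac{\frac{1}{20 + b} \left(b + 4 b^{2}\right)}{5} = - \frac{b + 4 b^{2}}{5 \left(20 + b\right)}$)
$-150855 + c{\left(606,l{\left(14 \right)} \right)} = -150855 + \left(\frac{1}{5} \cdot 14 \frac{1}{20 + 14} \left(-1 - 56\right)\right)^{2} = -150855 + \left(\frac{1}{5} \cdot 14 \cdot \frac{1}{34} \left(-1 - 56\right)\right)^{2} = -150855 + \left(\frac{1}{5} \cdot 14 \cdot \frac{1}{34} \left(-57\right)\right)^{2} = -150855 + \left(- \frac{399}{85}\right)^{2} = -150855 + \frac{159201}{7225} = - \frac{1089768174}{7225}$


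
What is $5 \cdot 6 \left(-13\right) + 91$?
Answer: $-299$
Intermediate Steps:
$5 \cdot 6 \left(-13\right) + 91 = 5 \left(-78\right) + 91 = -390 + 91 = -299$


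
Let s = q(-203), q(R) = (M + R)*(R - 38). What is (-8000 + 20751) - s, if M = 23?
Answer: -30629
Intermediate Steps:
q(R) = (-38 + R)*(23 + R) (q(R) = (23 + R)*(R - 38) = (23 + R)*(-38 + R) = (-38 + R)*(23 + R))
s = 43380 (s = -874 + (-203)² - 15*(-203) = -874 + 41209 + 3045 = 43380)
(-8000 + 20751) - s = (-8000 + 20751) - 1*43380 = 12751 - 43380 = -30629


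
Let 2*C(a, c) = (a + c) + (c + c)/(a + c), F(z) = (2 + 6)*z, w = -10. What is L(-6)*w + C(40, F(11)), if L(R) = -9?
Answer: 2475/16 ≈ 154.69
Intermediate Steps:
F(z) = 8*z
C(a, c) = a/2 + c/2 + c/(a + c) (C(a, c) = ((a + c) + (c + c)/(a + c))/2 = ((a + c) + (2*c)/(a + c))/2 = ((a + c) + 2*c/(a + c))/2 = (a + c + 2*c/(a + c))/2 = a/2 + c/2 + c/(a + c))
L(-6)*w + C(40, F(11)) = -9*(-10) + (8*11 + (½)*40² + (8*11)²/2 + 40*(8*11))/(40 + 8*11) = 90 + (88 + (½)*1600 + (½)*88² + 40*88)/(40 + 88) = 90 + (88 + 800 + (½)*7744 + 3520)/128 = 90 + (88 + 800 + 3872 + 3520)/128 = 90 + (1/128)*8280 = 90 + 1035/16 = 2475/16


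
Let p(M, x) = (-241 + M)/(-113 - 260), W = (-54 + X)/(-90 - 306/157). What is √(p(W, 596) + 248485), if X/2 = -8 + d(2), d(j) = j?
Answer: 89*√25265633937222/897438 ≈ 498.48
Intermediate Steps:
X = -12 (X = 2*(-8 + 2) = 2*(-6) = -12)
W = 1727/2406 (W = (-54 - 12)/(-90 - 306/157) = -66/(-90 - 306*1/157) = -66/(-90 - 306/157) = -66/(-14436/157) = -66*(-157/14436) = 1727/2406 ≈ 0.71779)
p(M, x) = 241/373 - M/373 (p(M, x) = (-241 + M)/(-373) = (-241 + M)*(-1/373) = 241/373 - M/373)
√(p(W, 596) + 248485) = √((241/373 - 1/373*1727/2406) + 248485) = √((241/373 - 1727/897438) + 248485) = √(578119/897438 + 248485) = √(223000459549/897438) = 89*√25265633937222/897438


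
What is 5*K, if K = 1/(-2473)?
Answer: -5/2473 ≈ -0.0020218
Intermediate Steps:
K = -1/2473 ≈ -0.00040437
5*K = 5*(-1/2473) = -5/2473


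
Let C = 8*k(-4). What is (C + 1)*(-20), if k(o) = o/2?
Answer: 300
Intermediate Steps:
k(o) = o/2 (k(o) = o*(½) = o/2)
C = -16 (C = 8*((½)*(-4)) = 8*(-2) = -16)
(C + 1)*(-20) = (-16 + 1)*(-20) = -15*(-20) = 300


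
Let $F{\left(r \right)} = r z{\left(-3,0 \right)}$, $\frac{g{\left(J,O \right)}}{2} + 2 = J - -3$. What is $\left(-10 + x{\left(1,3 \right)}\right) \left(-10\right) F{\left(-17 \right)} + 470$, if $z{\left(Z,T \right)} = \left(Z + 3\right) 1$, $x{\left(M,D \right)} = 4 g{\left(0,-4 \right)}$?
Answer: $470$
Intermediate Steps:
$g{\left(J,O \right)} = 2 + 2 J$ ($g{\left(J,O \right)} = -4 + 2 \left(J - -3\right) = -4 + 2 \left(J + 3\right) = -4 + 2 \left(3 + J\right) = -4 + \left(6 + 2 J\right) = 2 + 2 J$)
$x{\left(M,D \right)} = 8$ ($x{\left(M,D \right)} = 4 \left(2 + 2 \cdot 0\right) = 4 \left(2 + 0\right) = 4 \cdot 2 = 8$)
$z{\left(Z,T \right)} = 3 + Z$ ($z{\left(Z,T \right)} = \left(3 + Z\right) 1 = 3 + Z$)
$F{\left(r \right)} = 0$ ($F{\left(r \right)} = r \left(3 - 3\right) = r 0 = 0$)
$\left(-10 + x{\left(1,3 \right)}\right) \left(-10\right) F{\left(-17 \right)} + 470 = \left(-10 + 8\right) \left(-10\right) 0 + 470 = \left(-2\right) \left(-10\right) 0 + 470 = 20 \cdot 0 + 470 = 0 + 470 = 470$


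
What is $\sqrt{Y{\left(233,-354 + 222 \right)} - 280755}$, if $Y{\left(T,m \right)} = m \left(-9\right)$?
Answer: $3 i \sqrt{31063} \approx 528.74 i$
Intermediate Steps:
$Y{\left(T,m \right)} = - 9 m$
$\sqrt{Y{\left(233,-354 + 222 \right)} - 280755} = \sqrt{- 9 \left(-354 + 222\right) - 280755} = \sqrt{\left(-9\right) \left(-132\right) - 280755} = \sqrt{1188 - 280755} = \sqrt{-279567} = 3 i \sqrt{31063}$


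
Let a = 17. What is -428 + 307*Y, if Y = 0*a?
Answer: -428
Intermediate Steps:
Y = 0 (Y = 0*17 = 0)
-428 + 307*Y = -428 + 307*0 = -428 + 0 = -428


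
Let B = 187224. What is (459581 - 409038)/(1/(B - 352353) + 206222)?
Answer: 8346115047/34053232637 ≈ 0.24509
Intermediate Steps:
(459581 - 409038)/(1/(B - 352353) + 206222) = (459581 - 409038)/(1/(187224 - 352353) + 206222) = 50543/(1/(-165129) + 206222) = 50543/(-1/165129 + 206222) = 50543/(34053232637/165129) = 50543*(165129/34053232637) = 8346115047/34053232637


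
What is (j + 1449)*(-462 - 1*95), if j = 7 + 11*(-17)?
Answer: -706833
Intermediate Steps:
j = -180 (j = 7 - 187 = -180)
(j + 1449)*(-462 - 1*95) = (-180 + 1449)*(-462 - 1*95) = 1269*(-462 - 95) = 1269*(-557) = -706833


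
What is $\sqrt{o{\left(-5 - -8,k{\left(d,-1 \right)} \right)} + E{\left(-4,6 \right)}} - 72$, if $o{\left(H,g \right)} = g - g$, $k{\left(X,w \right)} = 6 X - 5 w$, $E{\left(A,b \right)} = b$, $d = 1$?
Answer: $-72 + \sqrt{6} \approx -69.551$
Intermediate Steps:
$k{\left(X,w \right)} = - 5 w + 6 X$
$o{\left(H,g \right)} = 0$
$\sqrt{o{\left(-5 - -8,k{\left(d,-1 \right)} \right)} + E{\left(-4,6 \right)}} - 72 = \sqrt{0 + 6} - 72 = \sqrt{6} - 72 = -72 + \sqrt{6}$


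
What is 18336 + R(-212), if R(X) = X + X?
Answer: 17912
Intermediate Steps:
R(X) = 2*X
18336 + R(-212) = 18336 + 2*(-212) = 18336 - 424 = 17912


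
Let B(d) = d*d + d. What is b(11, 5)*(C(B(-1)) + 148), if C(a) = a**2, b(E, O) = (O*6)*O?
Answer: 22200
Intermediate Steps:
b(E, O) = 6*O**2 (b(E, O) = (6*O)*O = 6*O**2)
B(d) = d + d**2 (B(d) = d**2 + d = d + d**2)
b(11, 5)*(C(B(-1)) + 148) = (6*5**2)*((-(1 - 1))**2 + 148) = (6*25)*((-1*0)**2 + 148) = 150*(0**2 + 148) = 150*(0 + 148) = 150*148 = 22200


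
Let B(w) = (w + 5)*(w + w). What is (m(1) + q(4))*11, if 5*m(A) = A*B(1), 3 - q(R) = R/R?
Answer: 242/5 ≈ 48.400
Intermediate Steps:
B(w) = 2*w*(5 + w) (B(w) = (5 + w)*(2*w) = 2*w*(5 + w))
q(R) = 2 (q(R) = 3 - R/R = 3 - 1*1 = 3 - 1 = 2)
m(A) = 12*A/5 (m(A) = (A*(2*1*(5 + 1)))/5 = (A*(2*1*6))/5 = (A*12)/5 = (12*A)/5 = 12*A/5)
(m(1) + q(4))*11 = ((12/5)*1 + 2)*11 = (12/5 + 2)*11 = (22/5)*11 = 242/5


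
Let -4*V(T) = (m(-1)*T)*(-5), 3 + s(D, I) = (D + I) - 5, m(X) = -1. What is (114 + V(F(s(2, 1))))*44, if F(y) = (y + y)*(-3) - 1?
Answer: 3421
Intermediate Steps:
s(D, I) = -8 + D + I (s(D, I) = -3 + ((D + I) - 5) = -3 + (-5 + D + I) = -8 + D + I)
F(y) = -1 - 6*y (F(y) = (2*y)*(-3) - 1 = -6*y - 1 = -1 - 6*y)
V(T) = -5*T/4 (V(T) = -(-T)*(-5)/4 = -5*T/4)
(114 + V(F(s(2, 1))))*44 = (114 - 5*(-1 - 6*(-8 + 2 + 1))/4)*44 = (114 - 5*(-1 - 6*(-5))/4)*44 = (114 - 5*(-1 + 30)/4)*44 = (114 - 5/4*29)*44 = (114 - 145/4)*44 = (311/4)*44 = 3421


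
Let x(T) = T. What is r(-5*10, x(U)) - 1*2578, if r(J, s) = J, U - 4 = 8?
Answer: -2628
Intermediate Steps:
U = 12 (U = 4 + 8 = 12)
r(-5*10, x(U)) - 1*2578 = -5*10 - 1*2578 = -50 - 2578 = -2628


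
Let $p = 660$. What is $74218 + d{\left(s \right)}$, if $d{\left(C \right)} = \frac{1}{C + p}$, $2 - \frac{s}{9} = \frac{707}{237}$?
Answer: $\frac{3817848217}{51441} \approx 74218.0$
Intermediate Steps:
$s = - \frac{699}{79}$ ($s = 18 - 9 \cdot \frac{707}{237} = 18 - 9 \cdot 707 \cdot \frac{1}{237} = 18 - \frac{2121}{79} = - \frac{699}{79} \approx -8.8481$)
$d{\left(C \right)} = \frac{1}{660 + C}$ ($d{\left(C \right)} = \frac{1}{C + 660} = \frac{1}{660 + C}$)
$74218 + d{\left(s \right)} = 74218 + \frac{1}{660 - \frac{699}{79}} = 74218 + \frac{1}{\frac{51441}{79}} = 74218 + \frac{79}{51441} = \frac{3817848217}{51441}$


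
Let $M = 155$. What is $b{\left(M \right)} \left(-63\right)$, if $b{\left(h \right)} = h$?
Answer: $-9765$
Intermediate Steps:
$b{\left(M \right)} \left(-63\right) = 155 \left(-63\right) = -9765$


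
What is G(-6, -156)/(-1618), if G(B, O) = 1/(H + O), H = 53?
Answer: 1/166654 ≈ 6.0005e-6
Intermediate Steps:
G(B, O) = 1/(53 + O)
G(-6, -156)/(-1618) = 1/((53 - 156)*(-1618)) = -1/1618/(-103) = -1/103*(-1/1618) = 1/166654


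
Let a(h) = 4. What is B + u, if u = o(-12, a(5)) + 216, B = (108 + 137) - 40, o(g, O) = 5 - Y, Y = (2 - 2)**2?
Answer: 426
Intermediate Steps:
Y = 0 (Y = 0**2 = 0)
o(g, O) = 5 (o(g, O) = 5 - 1*0 = 5 + 0 = 5)
B = 205 (B = 245 - 40 = 205)
u = 221 (u = 5 + 216 = 221)
B + u = 205 + 221 = 426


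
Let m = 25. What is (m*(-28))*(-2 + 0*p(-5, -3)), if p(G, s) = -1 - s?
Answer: 1400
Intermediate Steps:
(m*(-28))*(-2 + 0*p(-5, -3)) = (25*(-28))*(-2 + 0*(-1 - 1*(-3))) = -700*(-2 + 0*(-1 + 3)) = -700*(-2 + 0*2) = -700*(-2 + 0) = -700*(-2) = 1400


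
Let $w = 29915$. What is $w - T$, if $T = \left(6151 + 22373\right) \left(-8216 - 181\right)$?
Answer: $239545943$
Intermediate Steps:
$T = -239516028$ ($T = 28524 \left(-8397\right) = -239516028$)
$w - T = 29915 - -239516028 = 29915 + 239516028 = 239545943$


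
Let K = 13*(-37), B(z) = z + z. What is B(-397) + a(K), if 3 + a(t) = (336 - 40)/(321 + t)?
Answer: -15977/20 ≈ -798.85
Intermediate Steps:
B(z) = 2*z
K = -481
a(t) = -3 + 296/(321 + t) (a(t) = -3 + (336 - 40)/(321 + t) = -3 + 296/(321 + t))
B(-397) + a(K) = 2*(-397) + (-667 - 3*(-481))/(321 - 481) = -794 + (-667 + 1443)/(-160) = -794 - 1/160*776 = -794 - 97/20 = -15977/20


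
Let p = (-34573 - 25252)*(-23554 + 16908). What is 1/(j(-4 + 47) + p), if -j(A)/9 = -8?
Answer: 1/397597022 ≈ 2.5151e-9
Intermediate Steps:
p = 397596950 (p = -59825*(-6646) = 397596950)
j(A) = 72 (j(A) = -9*(-8) = 72)
1/(j(-4 + 47) + p) = 1/(72 + 397596950) = 1/397597022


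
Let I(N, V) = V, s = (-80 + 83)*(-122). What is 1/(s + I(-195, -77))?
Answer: -1/443 ≈ -0.0022573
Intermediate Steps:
s = -366 (s = 3*(-122) = -366)
1/(s + I(-195, -77)) = 1/(-366 - 77) = 1/(-443) = -1/443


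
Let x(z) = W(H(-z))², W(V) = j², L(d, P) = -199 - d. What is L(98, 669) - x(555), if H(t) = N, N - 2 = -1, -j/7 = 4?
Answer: -614953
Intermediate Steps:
j = -28 (j = -7*4 = -28)
N = 1 (N = 2 - 1 = 1)
H(t) = 1
W(V) = 784 (W(V) = (-28)² = 784)
x(z) = 614656 (x(z) = 784² = 614656)
L(98, 669) - x(555) = (-199 - 1*98) - 1*614656 = (-199 - 98) - 614656 = -297 - 614656 = -614953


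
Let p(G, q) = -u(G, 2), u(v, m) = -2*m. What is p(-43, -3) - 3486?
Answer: -3482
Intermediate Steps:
p(G, q) = 4 (p(G, q) = -(-2)*2 = -1*(-4) = 4)
p(-43, -3) - 3486 = 4 - 3486 = -3482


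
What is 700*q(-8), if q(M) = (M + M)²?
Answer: 179200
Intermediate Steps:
q(M) = 4*M² (q(M) = (2*M)² = 4*M²)
700*q(-8) = 700*(4*(-8)²) = 700*(4*64) = 700*256 = 179200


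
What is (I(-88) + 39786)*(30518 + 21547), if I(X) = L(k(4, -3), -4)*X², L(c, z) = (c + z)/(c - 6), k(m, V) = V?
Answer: 2385051370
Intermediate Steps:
L(c, z) = (c + z)/(-6 + c)
I(X) = 7*X²/9 (I(X) = ((-3 - 4)/(-6 - 3))*X² = (-7/(-9))*X² = (-⅑*(-7))*X² = 7*X²/9)
(I(-88) + 39786)*(30518 + 21547) = ((7/9)*(-88)² + 39786)*(30518 + 21547) = ((7/9)*7744 + 39786)*52065 = (54208/9 + 39786)*52065 = (412282/9)*52065 = 2385051370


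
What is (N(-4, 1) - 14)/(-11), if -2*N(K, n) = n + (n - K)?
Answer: 17/11 ≈ 1.5455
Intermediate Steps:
N(K, n) = K/2 - n (N(K, n) = -(n + (n - K))/2 = -(-K + 2*n)/2 = K/2 - n)
(N(-4, 1) - 14)/(-11) = (((1/2)*(-4) - 1*1) - 14)/(-11) = -((-2 - 1) - 14)/11 = -(-3 - 14)/11 = -1/11*(-17) = 17/11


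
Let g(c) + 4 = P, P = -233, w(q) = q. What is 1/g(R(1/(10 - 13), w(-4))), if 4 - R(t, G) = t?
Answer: -1/237 ≈ -0.0042194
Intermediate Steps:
R(t, G) = 4 - t
g(c) = -237 (g(c) = -4 - 233 = -237)
1/g(R(1/(10 - 13), w(-4))) = 1/(-237) = -1/237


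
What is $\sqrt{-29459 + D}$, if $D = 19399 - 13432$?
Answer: $2 i \sqrt{5873} \approx 153.27 i$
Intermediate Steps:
$D = 5967$ ($D = 19399 - 13432 = 5967$)
$\sqrt{-29459 + D} = \sqrt{-29459 + 5967} = \sqrt{-23492} = 2 i \sqrt{5873}$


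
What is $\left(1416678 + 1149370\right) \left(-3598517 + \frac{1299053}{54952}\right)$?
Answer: $- \frac{63427705053711036}{6869} \approx -9.2339 \cdot 10^{12}$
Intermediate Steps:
$\left(1416678 + 1149370\right) \left(-3598517 + \frac{1299053}{54952}\right) = 2566048 \left(-3598517 + 1299053 \cdot \frac{1}{54952}\right) = 2566048 \left(-3598517 + \frac{1299053}{54952}\right) = 2566048 \left(- \frac{197744407131}{54952}\right) = - \frac{63427705053711036}{6869}$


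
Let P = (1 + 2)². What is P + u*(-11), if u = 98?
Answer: -1069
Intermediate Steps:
P = 9 (P = 3² = 9)
P + u*(-11) = 9 + 98*(-11) = 9 - 1078 = -1069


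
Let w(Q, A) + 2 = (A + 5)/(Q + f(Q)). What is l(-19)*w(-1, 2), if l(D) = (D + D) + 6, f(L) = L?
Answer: 176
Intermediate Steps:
w(Q, A) = -2 + (5 + A)/(2*Q) (w(Q, A) = -2 + (A + 5)/(Q + Q) = -2 + (5 + A)/((2*Q)) = -2 + (5 + A)*(1/(2*Q)) = -2 + (5 + A)/(2*Q))
l(D) = 6 + 2*D (l(D) = 2*D + 6 = 6 + 2*D)
l(-19)*w(-1, 2) = (6 + 2*(-19))*((1/2)*(5 + 2 - 4*(-1))/(-1)) = (6 - 38)*((1/2)*(-1)*(5 + 2 + 4)) = -16*(-1)*11 = -32*(-11/2) = 176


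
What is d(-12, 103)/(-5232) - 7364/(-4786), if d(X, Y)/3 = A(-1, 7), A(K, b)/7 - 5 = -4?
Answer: 6404657/4173392 ≈ 1.5346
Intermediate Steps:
A(K, b) = 7 (A(K, b) = 35 + 7*(-4) = 35 - 28 = 7)
d(X, Y) = 21 (d(X, Y) = 3*7 = 21)
d(-12, 103)/(-5232) - 7364/(-4786) = 21/(-5232) - 7364/(-4786) = 21*(-1/5232) - 7364*(-1/4786) = -7/1744 + 3682/2393 = 6404657/4173392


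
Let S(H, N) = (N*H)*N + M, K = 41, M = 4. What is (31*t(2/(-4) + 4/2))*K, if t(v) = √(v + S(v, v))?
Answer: 1271*√142/4 ≈ 3786.4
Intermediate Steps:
S(H, N) = 4 + H*N² (S(H, N) = (N*H)*N + 4 = (H*N)*N + 4 = H*N² + 4 = 4 + H*N²)
t(v) = √(4 + v + v³) (t(v) = √(v + (4 + v*v²)) = √(v + (4 + v³)) = √(4 + v + v³))
(31*t(2/(-4) + 4/2))*K = (31*√(4 + (2/(-4) + 4/2) + (2/(-4) + 4/2)³))*41 = (31*√(4 + (2*(-¼) + 4*(½)) + (2*(-¼) + 4*(½))³))*41 = (31*√(4 + (-½ + 2) + (-½ + 2)³))*41 = (31*√(4 + 3/2 + (3/2)³))*41 = (31*√(4 + 3/2 + 27/8))*41 = (31*√(71/8))*41 = (31*(√142/4))*41 = (31*√142/4)*41 = 1271*√142/4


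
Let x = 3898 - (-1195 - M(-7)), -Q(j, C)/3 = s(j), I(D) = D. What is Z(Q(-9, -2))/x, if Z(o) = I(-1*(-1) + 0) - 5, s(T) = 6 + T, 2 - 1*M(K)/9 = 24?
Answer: -4/4895 ≈ -0.00081716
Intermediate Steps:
M(K) = -198 (M(K) = 18 - 9*24 = 18 - 216 = -198)
Q(j, C) = -18 - 3*j (Q(j, C) = -3*(6 + j) = -18 - 3*j)
Z(o) = -4 (Z(o) = (-1*(-1) + 0) - 5 = (1 + 0) - 5 = 1 - 5 = -4)
x = 4895 (x = 3898 - (-1195 - 1*(-198)) = 3898 - (-1195 + 198) = 3898 - 1*(-997) = 3898 + 997 = 4895)
Z(Q(-9, -2))/x = -4/4895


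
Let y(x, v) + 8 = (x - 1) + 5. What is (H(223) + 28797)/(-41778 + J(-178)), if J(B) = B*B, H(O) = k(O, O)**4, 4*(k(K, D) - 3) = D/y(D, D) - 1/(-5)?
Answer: -95021173128687223/33169713452820000 ≈ -2.8647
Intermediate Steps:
y(x, v) = -4 + x (y(x, v) = -8 + ((x - 1) + 5) = -8 + ((-1 + x) + 5) = -8 + (4 + x) = -4 + x)
k(K, D) = 61/20 + D/(4*(-4 + D)) (k(K, D) = 3 + (D/(-4 + D) - 1/(-5))/4 = 3 + (D/(-4 + D) - 1*(-1/5))/4 = 3 + (D/(-4 + D) + 1/5)/4 = 3 + (1/5 + D/(-4 + D))/4 = 3 + (1/20 + D/(4*(-4 + D))) = 61/20 + D/(4*(-4 + D)))
H(O) = (-122 + 33*O)**4/(10000*(-4 + O)**4) (H(O) = ((-122 + 33*O)/(10*(-4 + O)))**4 = (-122 + 33*O)**4/(10000*(-4 + O)**4))
J(B) = B**2
(H(223) + 28797)/(-41778 + J(-178)) = ((-122 + 33*223)**4/(10000*(-4 + 223)**4) + 28797)/(-41778 + (-178)**2) = ((1/10000)*(-122 + 7359)**4/219**4 + 28797)/(-41778 + 31684) = ((1/10000)*7237**4*(1/2300257521) + 28797)/(-10094) = ((1/10000)*2743053578440561*(1/2300257521) + 28797)*(-1/10094) = (2743053578440561/23002575210000 + 28797)*(-1/10094) = (665148211900810561/23002575210000)*(-1/10094) = -95021173128687223/33169713452820000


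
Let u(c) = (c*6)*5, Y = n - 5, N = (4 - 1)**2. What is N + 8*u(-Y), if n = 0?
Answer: 1209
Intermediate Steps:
N = 9 (N = 3**2 = 9)
Y = -5 (Y = 0 - 5 = -5)
u(c) = 30*c (u(c) = (6*c)*5 = 30*c)
N + 8*u(-Y) = 9 + 8*(30*(-1*(-5))) = 9 + 8*(30*5) = 9 + 8*150 = 9 + 1200 = 1209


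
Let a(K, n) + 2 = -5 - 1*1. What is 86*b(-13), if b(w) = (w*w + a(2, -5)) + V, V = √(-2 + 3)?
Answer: 13932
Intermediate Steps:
a(K, n) = -8 (a(K, n) = -2 + (-5 - 1*1) = -2 + (-5 - 1) = -2 - 6 = -8)
V = 1 (V = √1 = 1)
b(w) = -7 + w² (b(w) = (w*w - 8) + 1 = (w² - 8) + 1 = (-8 + w²) + 1 = -7 + w²)
86*b(-13) = 86*(-7 + (-13)²) = 86*(-7 + 169) = 86*162 = 13932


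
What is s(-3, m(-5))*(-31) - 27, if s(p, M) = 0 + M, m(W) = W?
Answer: 128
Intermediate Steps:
s(p, M) = M
s(-3, m(-5))*(-31) - 27 = -5*(-31) - 27 = 155 - 27 = 128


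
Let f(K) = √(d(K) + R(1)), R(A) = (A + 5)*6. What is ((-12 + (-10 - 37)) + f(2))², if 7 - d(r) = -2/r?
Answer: 3525 - 236*√11 ≈ 2742.3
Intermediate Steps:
R(A) = 30 + 6*A (R(A) = (5 + A)*6 = 30 + 6*A)
d(r) = 7 + 2/r (d(r) = 7 - (-2)/r = 7 + 2/r)
f(K) = √(43 + 2/K) (f(K) = √((7 + 2/K) + (30 + 6*1)) = √((7 + 2/K) + (30 + 6)) = √((7 + 2/K) + 36) = √(43 + 2/K))
((-12 + (-10 - 37)) + f(2))² = ((-12 + (-10 - 37)) + √(43 + 2/2))² = ((-12 - 47) + √(43 + 2*(½)))² = (-59 + √(43 + 1))² = (-59 + √44)² = (-59 + 2*√11)²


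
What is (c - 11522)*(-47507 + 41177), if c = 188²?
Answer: -150793260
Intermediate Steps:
c = 35344
(c - 11522)*(-47507 + 41177) = (35344 - 11522)*(-47507 + 41177) = 23822*(-6330) = -150793260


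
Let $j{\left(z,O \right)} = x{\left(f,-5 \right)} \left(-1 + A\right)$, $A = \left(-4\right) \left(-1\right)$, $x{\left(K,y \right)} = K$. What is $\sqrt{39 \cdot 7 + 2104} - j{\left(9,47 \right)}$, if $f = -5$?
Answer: $15 + \sqrt{2377} \approx 63.755$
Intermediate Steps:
$A = 4$
$j{\left(z,O \right)} = -15$ ($j{\left(z,O \right)} = - 5 \left(-1 + 4\right) = \left(-5\right) 3 = -15$)
$\sqrt{39 \cdot 7 + 2104} - j{\left(9,47 \right)} = \sqrt{39 \cdot 7 + 2104} - -15 = \sqrt{273 + 2104} + 15 = \sqrt{2377} + 15 = 15 + \sqrt{2377}$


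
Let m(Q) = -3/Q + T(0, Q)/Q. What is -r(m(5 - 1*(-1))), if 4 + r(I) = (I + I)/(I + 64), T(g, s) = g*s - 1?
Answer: 382/95 ≈ 4.0210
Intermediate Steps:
T(g, s) = -1 + g*s
m(Q) = -4/Q (m(Q) = -3/Q + (-1 + 0*Q)/Q = -3/Q + (-1 + 0)/Q = -3/Q - 1/Q = -4/Q)
r(I) = -4 + 2*I/(64 + I) (r(I) = -4 + (I + I)/(I + 64) = -4 + (2*I)/(64 + I) = -4 + 2*I/(64 + I))
-r(m(5 - 1*(-1))) = -2*(-128 - (-4)/(5 - 1*(-1)))/(64 - 4/(5 - 1*(-1))) = -2*(-128 - (-4)/(5 + 1))/(64 - 4/(5 + 1)) = -2*(-128 - (-4)/6)/(64 - 4/6) = -2*(-128 - (-4)/6)/(64 - 4*1/6) = -2*(-128 - 1*(-2/3))/(64 - 2/3) = -2*(-128 + 2/3)/190/3 = -2*3*(-382)/(190*3) = -1*(-382/95) = 382/95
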